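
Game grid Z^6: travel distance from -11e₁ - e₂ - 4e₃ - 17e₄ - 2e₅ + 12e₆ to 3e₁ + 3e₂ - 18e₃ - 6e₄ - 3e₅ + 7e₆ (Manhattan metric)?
49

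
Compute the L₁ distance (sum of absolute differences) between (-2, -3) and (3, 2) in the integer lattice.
10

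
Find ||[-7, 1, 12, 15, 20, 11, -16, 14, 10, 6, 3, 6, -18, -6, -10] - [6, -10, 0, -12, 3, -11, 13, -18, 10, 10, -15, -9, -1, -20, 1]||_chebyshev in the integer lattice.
32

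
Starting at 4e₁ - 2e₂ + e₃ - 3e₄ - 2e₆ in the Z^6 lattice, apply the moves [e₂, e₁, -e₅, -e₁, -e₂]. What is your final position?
(4, -2, 1, -3, -1, -2)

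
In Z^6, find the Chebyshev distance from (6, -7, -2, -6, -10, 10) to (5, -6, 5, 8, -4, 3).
14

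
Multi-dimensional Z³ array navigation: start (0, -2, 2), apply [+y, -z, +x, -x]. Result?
(0, -1, 1)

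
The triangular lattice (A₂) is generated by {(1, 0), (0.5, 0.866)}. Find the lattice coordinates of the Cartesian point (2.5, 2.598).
b₁ + 3b₂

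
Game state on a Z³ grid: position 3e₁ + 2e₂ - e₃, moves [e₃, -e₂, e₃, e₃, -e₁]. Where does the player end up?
(2, 1, 2)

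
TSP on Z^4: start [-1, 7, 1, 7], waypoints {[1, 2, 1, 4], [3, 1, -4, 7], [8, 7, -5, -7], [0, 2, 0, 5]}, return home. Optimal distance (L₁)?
78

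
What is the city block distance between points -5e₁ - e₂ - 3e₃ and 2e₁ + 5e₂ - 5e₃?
15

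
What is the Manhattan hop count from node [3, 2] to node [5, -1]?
5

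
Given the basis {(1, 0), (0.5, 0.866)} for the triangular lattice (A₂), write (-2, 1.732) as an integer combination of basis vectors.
-3b₁ + 2b₂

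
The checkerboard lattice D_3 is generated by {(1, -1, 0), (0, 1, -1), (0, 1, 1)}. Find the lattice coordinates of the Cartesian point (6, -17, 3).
6b₁ - 7b₂ - 4b₃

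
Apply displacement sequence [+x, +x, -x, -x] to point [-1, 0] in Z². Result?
(-1, 0)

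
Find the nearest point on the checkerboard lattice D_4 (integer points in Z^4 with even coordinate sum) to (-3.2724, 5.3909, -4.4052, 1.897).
(-3, 5, -4, 2)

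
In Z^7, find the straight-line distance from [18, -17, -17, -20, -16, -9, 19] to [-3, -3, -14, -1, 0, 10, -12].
50.8429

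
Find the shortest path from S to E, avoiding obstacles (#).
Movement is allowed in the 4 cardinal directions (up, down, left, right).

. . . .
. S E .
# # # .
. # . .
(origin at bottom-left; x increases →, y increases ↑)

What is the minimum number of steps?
1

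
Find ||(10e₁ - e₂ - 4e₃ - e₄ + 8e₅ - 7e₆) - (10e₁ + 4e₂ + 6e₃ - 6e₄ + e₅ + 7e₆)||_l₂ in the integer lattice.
19.8746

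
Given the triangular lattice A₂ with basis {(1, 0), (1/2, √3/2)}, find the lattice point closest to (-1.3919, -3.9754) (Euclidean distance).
(-1.5, -4.33)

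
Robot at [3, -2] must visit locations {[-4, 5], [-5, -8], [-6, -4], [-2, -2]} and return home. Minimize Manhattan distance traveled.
44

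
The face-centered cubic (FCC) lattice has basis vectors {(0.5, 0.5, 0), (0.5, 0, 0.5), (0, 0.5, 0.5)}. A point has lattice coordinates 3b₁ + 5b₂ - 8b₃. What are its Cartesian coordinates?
(4, -2.5, -1.5)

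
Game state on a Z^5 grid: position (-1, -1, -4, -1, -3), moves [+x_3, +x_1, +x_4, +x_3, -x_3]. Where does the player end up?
(0, -1, -3, 0, -3)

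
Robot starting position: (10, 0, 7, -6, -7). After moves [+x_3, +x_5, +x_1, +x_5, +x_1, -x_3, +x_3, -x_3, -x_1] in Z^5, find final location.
(11, 0, 7, -6, -5)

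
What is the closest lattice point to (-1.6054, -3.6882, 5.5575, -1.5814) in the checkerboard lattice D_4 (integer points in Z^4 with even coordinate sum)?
(-2, -4, 6, -2)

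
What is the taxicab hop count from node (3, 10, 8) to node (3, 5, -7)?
20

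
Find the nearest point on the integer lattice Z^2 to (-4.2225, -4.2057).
(-4, -4)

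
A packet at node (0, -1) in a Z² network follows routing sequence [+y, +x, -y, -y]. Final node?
(1, -2)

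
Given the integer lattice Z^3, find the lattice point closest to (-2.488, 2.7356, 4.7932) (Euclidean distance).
(-2, 3, 5)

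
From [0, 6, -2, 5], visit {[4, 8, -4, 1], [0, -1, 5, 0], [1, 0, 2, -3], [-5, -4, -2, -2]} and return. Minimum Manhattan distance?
80
(one optimal route: (0, 6, -2, 5) → (4, 8, -4, 1) → (0, -1, 5, 0) → (1, 0, 2, -3) → (-5, -4, -2, -2) → (0, 6, -2, 5))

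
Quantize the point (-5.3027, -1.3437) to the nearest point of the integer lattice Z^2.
(-5, -1)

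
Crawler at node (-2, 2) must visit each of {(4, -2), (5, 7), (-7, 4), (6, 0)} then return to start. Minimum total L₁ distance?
44
(one optimal route: (-2, 2) → (4, -2) → (6, 0) → (5, 7) → (-7, 4) → (-2, 2))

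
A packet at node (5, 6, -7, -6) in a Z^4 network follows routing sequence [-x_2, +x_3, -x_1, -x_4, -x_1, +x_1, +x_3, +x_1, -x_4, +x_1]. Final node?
(6, 5, -5, -8)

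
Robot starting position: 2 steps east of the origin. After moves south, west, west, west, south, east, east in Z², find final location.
(1, -2)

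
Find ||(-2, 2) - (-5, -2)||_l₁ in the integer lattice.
7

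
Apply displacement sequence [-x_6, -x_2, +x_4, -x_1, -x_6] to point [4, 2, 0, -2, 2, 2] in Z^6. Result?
(3, 1, 0, -1, 2, 0)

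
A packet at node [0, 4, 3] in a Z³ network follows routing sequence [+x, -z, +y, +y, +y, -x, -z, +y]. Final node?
(0, 8, 1)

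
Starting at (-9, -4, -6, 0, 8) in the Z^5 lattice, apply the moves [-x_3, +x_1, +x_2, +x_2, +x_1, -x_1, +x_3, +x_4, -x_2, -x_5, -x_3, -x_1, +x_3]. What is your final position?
(-9, -3, -6, 1, 7)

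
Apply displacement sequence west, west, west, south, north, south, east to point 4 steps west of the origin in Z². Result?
(-6, -1)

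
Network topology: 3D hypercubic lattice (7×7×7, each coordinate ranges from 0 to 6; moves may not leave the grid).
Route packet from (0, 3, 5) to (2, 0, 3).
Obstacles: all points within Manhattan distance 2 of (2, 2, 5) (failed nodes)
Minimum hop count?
7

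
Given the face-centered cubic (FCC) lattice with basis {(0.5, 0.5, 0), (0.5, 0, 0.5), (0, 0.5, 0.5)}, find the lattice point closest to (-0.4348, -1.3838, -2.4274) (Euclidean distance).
(-0.5, -1, -2.5)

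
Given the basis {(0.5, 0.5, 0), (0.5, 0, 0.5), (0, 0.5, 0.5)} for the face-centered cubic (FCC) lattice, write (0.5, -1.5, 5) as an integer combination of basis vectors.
-6b₁ + 7b₂ + 3b₃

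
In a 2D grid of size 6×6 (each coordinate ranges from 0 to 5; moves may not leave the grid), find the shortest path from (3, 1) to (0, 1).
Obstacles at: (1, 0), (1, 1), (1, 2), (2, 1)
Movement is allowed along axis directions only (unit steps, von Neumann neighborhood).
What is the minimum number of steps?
7
(one shortest path: (3, 1) → (3, 2) → (2, 2) → (2, 3) → (1, 3) → (0, 3) → (0, 2) → (0, 1))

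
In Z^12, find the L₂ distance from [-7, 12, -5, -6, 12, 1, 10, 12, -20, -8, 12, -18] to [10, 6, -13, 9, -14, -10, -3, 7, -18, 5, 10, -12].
42.638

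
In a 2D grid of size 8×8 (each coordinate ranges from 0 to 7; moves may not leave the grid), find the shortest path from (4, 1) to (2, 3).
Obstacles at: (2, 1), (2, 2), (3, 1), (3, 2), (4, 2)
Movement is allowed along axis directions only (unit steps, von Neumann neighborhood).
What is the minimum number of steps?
6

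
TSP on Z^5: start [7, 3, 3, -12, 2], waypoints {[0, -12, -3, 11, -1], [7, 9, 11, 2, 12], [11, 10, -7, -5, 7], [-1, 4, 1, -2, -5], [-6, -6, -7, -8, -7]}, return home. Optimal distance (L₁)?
230
(one optimal route: (7, 3, 3, -12, 2) → (7, 9, 11, 2, 12) → (11, 10, -7, -5, 7) → (-6, -6, -7, -8, -7) → (0, -12, -3, 11, -1) → (-1, 4, 1, -2, -5) → (7, 3, 3, -12, 2))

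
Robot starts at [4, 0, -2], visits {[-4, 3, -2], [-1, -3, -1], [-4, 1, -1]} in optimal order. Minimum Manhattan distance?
19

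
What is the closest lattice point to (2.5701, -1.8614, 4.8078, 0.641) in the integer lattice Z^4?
(3, -2, 5, 1)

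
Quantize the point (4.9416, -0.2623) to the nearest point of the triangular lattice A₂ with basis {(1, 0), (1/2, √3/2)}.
(5, 0)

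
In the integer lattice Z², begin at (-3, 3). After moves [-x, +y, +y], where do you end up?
(-4, 5)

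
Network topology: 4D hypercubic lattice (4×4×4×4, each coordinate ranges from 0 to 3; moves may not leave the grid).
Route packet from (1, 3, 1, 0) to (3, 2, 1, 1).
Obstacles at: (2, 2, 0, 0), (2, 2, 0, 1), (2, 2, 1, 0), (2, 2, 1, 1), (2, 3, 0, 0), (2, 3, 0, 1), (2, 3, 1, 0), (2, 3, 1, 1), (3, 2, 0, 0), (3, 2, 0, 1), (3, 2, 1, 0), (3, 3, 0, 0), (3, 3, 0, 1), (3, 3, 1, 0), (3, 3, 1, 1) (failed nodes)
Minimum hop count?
6
(one shortest path: (1, 3, 1, 0) → (1, 2, 1, 0) → (1, 1, 1, 0) → (2, 1, 1, 0) → (3, 1, 1, 0) → (3, 1, 1, 1) → (3, 2, 1, 1))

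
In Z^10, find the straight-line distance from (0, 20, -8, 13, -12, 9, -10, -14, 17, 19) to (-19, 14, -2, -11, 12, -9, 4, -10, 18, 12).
46.594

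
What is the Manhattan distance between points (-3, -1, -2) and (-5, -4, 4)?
11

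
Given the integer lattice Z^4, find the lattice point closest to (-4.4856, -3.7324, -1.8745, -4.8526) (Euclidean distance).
(-4, -4, -2, -5)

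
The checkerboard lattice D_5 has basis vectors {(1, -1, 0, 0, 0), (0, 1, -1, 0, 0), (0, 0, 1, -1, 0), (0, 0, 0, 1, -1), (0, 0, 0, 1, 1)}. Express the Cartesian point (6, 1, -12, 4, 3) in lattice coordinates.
6b₁ + 7b₂ - 5b₃ - 2b₄ + b₅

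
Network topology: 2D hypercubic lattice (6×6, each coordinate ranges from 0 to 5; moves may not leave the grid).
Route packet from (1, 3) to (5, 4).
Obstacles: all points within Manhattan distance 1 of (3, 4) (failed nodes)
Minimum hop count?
7
(one shortest path: (1, 3) → (2, 3) → (2, 2) → (3, 2) → (4, 2) → (5, 2) → (5, 3) → (5, 4))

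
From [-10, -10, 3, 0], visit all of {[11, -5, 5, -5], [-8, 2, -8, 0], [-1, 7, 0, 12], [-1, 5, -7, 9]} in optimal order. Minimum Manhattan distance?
103
(one optimal route: (-10, -10, 3, 0) → (-8, 2, -8, 0) → (-1, 5, -7, 9) → (-1, 7, 0, 12) → (11, -5, 5, -5))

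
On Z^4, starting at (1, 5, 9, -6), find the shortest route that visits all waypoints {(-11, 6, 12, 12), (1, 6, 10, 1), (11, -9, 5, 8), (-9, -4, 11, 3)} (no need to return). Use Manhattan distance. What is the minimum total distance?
92
(one optimal route: (1, 5, 9, -6) → (1, 6, 10, 1) → (-11, 6, 12, 12) → (-9, -4, 11, 3) → (11, -9, 5, 8))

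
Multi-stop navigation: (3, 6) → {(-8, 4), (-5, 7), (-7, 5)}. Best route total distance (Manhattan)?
15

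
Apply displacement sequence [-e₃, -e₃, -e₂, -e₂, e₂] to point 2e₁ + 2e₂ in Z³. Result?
(2, 1, -2)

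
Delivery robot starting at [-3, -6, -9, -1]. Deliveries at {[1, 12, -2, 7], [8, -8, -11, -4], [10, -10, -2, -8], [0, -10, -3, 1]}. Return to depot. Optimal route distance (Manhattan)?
122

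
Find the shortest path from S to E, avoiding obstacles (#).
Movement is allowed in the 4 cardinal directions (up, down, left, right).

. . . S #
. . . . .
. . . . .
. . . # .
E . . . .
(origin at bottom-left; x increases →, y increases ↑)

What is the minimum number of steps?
7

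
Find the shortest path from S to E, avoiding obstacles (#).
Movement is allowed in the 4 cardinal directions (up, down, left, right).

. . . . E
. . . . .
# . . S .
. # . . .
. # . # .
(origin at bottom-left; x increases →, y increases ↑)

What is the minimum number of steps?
3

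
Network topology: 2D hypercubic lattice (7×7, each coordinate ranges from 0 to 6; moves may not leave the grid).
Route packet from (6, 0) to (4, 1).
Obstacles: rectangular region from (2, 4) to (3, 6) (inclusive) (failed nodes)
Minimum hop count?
3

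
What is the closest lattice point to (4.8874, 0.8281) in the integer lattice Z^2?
(5, 1)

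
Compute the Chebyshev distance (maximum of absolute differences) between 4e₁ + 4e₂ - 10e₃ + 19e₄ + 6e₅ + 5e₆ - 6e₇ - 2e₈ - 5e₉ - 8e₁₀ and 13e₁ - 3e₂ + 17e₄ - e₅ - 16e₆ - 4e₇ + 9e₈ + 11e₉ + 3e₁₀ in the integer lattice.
21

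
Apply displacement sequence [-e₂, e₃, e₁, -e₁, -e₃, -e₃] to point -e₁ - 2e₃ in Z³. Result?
(-1, -1, -3)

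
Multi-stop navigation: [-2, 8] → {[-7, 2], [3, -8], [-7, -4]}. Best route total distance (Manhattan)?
31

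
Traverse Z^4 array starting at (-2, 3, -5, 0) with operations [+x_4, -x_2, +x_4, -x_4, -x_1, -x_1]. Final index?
(-4, 2, -5, 1)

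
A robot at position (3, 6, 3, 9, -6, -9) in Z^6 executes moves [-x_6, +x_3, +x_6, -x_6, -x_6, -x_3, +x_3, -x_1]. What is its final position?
(2, 6, 4, 9, -6, -11)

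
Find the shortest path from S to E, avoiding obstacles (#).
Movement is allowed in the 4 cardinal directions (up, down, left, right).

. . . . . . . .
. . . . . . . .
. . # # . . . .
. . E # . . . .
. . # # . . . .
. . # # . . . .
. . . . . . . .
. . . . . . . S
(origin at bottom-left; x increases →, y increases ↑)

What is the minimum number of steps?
11
(one shortest path: (7, 0) → (6, 0) → (5, 0) → (4, 0) → (3, 0) → (2, 0) → (1, 0) → (1, 1) → (1, 2) → (1, 3) → (1, 4) → (2, 4))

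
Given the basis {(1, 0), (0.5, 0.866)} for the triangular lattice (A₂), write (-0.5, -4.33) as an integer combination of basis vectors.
2b₁ - 5b₂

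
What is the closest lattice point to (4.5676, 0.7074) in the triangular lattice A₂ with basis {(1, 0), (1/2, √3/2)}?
(4.5, 0.866)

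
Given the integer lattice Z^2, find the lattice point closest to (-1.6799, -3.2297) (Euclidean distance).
(-2, -3)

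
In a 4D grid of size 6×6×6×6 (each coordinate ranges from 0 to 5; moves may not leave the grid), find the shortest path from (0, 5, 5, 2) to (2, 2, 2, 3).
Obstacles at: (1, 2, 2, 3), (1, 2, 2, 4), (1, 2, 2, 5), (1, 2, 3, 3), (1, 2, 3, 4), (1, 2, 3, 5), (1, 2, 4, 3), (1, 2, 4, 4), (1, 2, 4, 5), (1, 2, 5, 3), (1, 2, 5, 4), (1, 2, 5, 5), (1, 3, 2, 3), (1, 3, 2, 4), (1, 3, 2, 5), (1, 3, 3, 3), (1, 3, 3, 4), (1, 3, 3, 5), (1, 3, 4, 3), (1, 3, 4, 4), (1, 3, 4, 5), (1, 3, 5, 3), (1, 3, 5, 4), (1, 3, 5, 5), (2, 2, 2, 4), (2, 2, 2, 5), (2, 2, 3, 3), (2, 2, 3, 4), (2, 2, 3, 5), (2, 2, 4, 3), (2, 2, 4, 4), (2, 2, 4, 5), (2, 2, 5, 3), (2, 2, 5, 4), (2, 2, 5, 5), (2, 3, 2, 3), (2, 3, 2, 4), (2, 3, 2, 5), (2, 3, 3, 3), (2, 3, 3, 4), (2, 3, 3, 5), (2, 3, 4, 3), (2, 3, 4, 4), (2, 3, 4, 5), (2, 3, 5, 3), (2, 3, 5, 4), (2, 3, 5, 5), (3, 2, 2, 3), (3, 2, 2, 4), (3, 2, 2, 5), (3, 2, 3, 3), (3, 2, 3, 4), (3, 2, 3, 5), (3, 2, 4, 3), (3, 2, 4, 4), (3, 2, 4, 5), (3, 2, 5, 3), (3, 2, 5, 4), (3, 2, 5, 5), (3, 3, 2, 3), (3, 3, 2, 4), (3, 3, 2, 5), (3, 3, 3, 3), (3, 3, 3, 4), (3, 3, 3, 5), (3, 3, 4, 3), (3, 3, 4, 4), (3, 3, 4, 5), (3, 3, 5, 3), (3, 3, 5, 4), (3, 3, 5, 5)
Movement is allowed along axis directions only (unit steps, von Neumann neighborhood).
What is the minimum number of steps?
9
(one shortest path: (0, 5, 5, 2) → (1, 5, 5, 2) → (2, 5, 5, 2) → (2, 4, 5, 2) → (2, 3, 5, 2) → (2, 2, 5, 2) → (2, 2, 4, 2) → (2, 2, 3, 2) → (2, 2, 2, 2) → (2, 2, 2, 3))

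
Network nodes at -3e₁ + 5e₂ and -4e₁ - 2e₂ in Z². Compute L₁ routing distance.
8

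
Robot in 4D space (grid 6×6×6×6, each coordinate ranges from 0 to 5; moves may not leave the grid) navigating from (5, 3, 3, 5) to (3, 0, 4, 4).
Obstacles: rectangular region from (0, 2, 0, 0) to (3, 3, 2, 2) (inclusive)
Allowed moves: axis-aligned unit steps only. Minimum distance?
7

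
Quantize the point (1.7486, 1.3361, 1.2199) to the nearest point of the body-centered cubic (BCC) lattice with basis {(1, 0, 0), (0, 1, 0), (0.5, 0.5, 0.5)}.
(1.5, 1.5, 1.5)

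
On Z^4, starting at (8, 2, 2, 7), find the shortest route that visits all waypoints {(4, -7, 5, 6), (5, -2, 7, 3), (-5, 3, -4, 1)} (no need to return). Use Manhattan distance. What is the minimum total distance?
56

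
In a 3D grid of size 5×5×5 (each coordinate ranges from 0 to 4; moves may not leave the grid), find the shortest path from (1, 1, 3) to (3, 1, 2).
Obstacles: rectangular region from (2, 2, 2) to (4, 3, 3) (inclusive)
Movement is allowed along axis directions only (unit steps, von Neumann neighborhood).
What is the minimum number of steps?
3
(one shortest path: (1, 1, 3) → (2, 1, 3) → (3, 1, 3) → (3, 1, 2))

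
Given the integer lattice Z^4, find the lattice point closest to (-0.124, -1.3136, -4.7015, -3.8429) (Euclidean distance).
(0, -1, -5, -4)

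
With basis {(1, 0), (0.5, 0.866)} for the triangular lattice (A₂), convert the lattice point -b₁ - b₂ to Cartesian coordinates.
(-1.5, -0.866)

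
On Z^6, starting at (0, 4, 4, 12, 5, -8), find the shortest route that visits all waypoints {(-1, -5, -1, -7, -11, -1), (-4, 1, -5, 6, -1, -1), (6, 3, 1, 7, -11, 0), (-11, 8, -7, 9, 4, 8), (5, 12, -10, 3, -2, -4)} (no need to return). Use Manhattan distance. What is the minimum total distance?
181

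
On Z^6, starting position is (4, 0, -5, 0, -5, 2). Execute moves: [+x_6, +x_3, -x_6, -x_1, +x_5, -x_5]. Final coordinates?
(3, 0, -4, 0, -5, 2)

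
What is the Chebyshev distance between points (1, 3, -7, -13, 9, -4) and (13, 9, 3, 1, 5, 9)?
14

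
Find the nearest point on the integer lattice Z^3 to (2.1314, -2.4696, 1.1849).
(2, -2, 1)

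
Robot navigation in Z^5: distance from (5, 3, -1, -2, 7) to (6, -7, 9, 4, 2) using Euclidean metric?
16.1864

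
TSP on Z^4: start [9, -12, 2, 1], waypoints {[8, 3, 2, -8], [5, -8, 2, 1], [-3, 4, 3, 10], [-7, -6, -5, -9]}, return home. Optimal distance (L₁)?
136
(one optimal route: (9, -12, 2, 1) → (8, 3, 2, -8) → (-3, 4, 3, 10) → (-7, -6, -5, -9) → (5, -8, 2, 1) → (9, -12, 2, 1))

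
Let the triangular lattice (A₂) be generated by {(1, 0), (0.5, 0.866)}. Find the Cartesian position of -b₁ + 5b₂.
(1.5, 4.33)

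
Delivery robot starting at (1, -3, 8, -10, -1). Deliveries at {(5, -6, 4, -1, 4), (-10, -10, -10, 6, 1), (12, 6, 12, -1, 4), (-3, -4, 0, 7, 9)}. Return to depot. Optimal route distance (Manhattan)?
178
(one optimal route: (1, -3, 8, -10, -1) → (-10, -10, -10, 6, 1) → (-3, -4, 0, 7, 9) → (5, -6, 4, -1, 4) → (12, 6, 12, -1, 4) → (1, -3, 8, -10, -1))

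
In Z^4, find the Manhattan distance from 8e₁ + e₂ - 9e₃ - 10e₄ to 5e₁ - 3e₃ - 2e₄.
18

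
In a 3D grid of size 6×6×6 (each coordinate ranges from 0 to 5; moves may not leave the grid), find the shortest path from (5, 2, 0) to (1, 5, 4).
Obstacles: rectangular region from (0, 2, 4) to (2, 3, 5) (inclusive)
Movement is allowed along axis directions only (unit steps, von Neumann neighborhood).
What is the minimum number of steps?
11
(one shortest path: (5, 2, 0) → (4, 2, 0) → (3, 2, 0) → (2, 2, 0) → (1, 2, 0) → (1, 3, 0) → (1, 4, 0) → (1, 5, 0) → (1, 5, 1) → (1, 5, 2) → (1, 5, 3) → (1, 5, 4))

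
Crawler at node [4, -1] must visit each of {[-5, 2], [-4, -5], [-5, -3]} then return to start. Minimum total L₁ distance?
32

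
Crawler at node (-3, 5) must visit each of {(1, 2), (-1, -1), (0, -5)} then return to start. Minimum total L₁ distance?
28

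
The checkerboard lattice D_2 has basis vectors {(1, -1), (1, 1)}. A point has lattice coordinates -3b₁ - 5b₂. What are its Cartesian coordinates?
(-8, -2)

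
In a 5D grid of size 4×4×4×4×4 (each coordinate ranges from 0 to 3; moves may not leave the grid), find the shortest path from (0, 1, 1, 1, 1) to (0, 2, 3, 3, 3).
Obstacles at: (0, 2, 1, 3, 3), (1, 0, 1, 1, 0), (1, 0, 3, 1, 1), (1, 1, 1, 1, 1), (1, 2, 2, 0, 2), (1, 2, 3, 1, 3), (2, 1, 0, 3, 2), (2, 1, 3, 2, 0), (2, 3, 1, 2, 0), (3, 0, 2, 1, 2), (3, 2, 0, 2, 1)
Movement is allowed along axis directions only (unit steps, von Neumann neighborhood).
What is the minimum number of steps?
7
(one shortest path: (0, 1, 1, 1, 1) → (0, 2, 1, 1, 1) → (0, 2, 2, 1, 1) → (0, 2, 3, 1, 1) → (0, 2, 3, 2, 1) → (0, 2, 3, 3, 1) → (0, 2, 3, 3, 2) → (0, 2, 3, 3, 3))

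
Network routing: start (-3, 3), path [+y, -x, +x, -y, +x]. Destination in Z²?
(-2, 3)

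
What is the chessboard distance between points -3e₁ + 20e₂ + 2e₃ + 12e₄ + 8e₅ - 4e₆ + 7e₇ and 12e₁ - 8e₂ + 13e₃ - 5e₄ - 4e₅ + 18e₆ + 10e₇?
28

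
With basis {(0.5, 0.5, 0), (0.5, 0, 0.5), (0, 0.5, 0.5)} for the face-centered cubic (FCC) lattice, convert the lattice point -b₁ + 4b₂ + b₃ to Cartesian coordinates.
(1.5, 0, 2.5)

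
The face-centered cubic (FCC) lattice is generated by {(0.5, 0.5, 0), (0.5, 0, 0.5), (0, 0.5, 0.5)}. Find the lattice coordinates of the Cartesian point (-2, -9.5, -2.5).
-9b₁ + 5b₂ - 10b₃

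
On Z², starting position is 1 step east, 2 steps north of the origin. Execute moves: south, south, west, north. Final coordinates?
(0, 1)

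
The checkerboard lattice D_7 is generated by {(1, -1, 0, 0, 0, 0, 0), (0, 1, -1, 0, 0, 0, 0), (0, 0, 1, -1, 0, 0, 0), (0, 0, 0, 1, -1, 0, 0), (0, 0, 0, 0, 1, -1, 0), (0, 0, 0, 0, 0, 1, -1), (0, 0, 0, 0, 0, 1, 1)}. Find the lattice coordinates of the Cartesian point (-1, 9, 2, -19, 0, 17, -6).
-b₁ + 8b₂ + 10b₃ - 9b₄ - 9b₅ + 7b₆ + b₇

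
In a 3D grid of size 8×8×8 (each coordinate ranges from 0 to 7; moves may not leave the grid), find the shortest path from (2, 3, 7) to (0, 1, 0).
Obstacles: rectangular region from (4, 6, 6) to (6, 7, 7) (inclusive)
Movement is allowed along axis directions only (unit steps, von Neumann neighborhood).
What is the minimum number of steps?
11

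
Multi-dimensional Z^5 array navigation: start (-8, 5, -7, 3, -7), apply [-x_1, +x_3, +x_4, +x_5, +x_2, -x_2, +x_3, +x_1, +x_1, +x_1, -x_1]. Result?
(-7, 5, -5, 4, -6)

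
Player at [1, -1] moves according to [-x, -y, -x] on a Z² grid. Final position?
(-1, -2)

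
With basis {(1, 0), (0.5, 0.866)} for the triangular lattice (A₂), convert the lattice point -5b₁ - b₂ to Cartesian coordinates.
(-5.5, -0.866)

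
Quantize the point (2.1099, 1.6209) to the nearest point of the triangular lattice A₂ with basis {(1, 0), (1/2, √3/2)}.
(2, 1.732)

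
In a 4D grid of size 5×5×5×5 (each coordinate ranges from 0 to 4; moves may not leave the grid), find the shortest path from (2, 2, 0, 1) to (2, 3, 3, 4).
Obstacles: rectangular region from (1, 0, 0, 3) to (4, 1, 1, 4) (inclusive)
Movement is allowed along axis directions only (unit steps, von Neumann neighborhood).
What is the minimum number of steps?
7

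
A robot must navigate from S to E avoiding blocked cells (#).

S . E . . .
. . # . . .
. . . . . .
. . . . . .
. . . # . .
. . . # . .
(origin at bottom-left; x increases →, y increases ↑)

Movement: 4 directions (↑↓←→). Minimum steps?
2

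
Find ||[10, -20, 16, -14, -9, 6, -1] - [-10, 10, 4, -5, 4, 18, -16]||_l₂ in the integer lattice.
45.4203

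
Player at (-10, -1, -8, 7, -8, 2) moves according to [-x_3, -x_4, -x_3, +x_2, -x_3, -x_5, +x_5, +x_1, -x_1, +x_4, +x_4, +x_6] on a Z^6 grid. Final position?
(-10, 0, -11, 8, -8, 3)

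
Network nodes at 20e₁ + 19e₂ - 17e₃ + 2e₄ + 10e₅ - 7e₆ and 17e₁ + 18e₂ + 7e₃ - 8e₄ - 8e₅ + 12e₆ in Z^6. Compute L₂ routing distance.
37.027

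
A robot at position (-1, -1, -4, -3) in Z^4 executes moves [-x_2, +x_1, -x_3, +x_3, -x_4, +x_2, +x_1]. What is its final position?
(1, -1, -4, -4)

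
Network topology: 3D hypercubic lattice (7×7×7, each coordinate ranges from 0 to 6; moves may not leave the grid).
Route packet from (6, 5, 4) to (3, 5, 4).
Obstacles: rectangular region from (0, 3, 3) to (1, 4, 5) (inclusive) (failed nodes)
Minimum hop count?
3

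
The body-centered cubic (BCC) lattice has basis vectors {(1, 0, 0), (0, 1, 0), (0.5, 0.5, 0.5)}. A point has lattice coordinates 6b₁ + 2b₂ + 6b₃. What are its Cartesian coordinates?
(9, 5, 3)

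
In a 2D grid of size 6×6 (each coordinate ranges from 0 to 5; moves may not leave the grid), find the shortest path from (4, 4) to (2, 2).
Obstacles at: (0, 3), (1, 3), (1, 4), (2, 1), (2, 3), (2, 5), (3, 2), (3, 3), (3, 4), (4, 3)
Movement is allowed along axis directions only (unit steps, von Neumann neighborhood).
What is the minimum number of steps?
12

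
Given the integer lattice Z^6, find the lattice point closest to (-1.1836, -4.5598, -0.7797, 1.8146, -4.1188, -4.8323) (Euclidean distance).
(-1, -5, -1, 2, -4, -5)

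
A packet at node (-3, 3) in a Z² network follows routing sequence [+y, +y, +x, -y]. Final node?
(-2, 4)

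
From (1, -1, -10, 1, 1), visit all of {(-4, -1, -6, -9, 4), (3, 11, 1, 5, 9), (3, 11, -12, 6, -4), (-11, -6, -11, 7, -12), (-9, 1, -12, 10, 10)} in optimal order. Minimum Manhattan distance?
163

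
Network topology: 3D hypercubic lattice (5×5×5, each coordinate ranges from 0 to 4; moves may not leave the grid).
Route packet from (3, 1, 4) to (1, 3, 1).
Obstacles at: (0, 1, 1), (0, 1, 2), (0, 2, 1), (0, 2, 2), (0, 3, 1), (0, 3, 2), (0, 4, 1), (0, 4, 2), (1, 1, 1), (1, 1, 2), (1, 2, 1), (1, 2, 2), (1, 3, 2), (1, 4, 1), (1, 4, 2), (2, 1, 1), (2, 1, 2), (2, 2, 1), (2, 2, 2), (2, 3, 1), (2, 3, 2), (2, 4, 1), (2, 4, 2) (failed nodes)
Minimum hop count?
9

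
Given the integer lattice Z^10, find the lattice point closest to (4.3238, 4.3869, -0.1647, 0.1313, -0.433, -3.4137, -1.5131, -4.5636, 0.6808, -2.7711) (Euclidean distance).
(4, 4, 0, 0, 0, -3, -2, -5, 1, -3)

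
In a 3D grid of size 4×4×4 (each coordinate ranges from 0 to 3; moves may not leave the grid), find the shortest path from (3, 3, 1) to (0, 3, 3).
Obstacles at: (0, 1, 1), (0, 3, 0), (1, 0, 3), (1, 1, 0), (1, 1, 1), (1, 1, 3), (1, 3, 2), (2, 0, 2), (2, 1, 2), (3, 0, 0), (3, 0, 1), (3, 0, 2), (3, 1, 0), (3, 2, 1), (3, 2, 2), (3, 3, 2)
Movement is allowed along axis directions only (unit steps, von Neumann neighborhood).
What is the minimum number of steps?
5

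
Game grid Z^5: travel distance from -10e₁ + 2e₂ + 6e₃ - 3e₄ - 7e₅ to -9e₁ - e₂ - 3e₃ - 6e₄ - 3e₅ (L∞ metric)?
9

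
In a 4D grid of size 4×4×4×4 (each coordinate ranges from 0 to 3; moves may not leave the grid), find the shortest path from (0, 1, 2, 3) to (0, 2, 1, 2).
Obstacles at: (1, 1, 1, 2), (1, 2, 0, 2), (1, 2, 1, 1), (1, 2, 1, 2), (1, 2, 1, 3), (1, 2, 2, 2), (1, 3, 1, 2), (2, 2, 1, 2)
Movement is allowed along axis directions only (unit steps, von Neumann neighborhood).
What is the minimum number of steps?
3
(one shortest path: (0, 1, 2, 3) → (0, 2, 2, 3) → (0, 2, 1, 3) → (0, 2, 1, 2))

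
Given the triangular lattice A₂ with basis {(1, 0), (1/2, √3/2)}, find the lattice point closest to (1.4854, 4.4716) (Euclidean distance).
(1.5, 4.33)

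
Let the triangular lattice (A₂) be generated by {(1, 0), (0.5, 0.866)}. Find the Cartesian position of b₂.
(0.5, 0.866)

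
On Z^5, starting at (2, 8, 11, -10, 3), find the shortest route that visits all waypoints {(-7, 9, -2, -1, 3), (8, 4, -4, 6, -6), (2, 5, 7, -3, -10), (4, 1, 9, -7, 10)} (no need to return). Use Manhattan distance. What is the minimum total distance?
122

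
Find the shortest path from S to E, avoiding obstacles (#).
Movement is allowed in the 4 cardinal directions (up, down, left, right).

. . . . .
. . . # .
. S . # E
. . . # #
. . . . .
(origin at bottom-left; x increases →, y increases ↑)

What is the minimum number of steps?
7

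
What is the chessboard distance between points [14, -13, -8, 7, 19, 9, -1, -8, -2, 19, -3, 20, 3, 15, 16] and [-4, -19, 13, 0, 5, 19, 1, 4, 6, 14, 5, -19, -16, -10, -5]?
39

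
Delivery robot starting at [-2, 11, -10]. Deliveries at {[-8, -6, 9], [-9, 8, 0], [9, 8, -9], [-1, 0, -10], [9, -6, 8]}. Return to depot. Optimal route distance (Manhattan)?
124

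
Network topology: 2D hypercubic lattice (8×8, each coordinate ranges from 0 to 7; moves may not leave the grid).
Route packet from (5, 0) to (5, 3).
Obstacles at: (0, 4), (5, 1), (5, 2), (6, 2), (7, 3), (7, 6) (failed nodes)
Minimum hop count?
5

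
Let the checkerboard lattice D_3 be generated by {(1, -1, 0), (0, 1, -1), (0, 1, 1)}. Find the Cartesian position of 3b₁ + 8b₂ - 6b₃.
(3, -1, -14)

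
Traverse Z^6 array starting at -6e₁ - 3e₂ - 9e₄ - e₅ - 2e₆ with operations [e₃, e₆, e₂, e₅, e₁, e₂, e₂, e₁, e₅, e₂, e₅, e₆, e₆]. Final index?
(-4, 1, 1, -9, 2, 1)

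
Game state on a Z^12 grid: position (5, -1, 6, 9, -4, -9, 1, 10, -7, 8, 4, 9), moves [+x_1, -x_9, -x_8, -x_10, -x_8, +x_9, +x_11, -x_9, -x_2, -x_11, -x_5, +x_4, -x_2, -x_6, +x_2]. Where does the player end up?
(6, -2, 6, 10, -5, -10, 1, 8, -8, 7, 4, 9)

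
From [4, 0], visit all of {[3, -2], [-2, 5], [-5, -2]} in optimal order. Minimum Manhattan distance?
21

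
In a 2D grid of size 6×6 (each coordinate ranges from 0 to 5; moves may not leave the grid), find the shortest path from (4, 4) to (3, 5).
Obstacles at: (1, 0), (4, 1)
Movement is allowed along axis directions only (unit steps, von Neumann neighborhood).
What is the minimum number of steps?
2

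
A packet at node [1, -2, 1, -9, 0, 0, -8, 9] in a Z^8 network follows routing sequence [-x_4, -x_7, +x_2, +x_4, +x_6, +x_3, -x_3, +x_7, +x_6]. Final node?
(1, -1, 1, -9, 0, 2, -8, 9)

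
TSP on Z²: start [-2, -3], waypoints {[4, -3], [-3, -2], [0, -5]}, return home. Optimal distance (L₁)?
20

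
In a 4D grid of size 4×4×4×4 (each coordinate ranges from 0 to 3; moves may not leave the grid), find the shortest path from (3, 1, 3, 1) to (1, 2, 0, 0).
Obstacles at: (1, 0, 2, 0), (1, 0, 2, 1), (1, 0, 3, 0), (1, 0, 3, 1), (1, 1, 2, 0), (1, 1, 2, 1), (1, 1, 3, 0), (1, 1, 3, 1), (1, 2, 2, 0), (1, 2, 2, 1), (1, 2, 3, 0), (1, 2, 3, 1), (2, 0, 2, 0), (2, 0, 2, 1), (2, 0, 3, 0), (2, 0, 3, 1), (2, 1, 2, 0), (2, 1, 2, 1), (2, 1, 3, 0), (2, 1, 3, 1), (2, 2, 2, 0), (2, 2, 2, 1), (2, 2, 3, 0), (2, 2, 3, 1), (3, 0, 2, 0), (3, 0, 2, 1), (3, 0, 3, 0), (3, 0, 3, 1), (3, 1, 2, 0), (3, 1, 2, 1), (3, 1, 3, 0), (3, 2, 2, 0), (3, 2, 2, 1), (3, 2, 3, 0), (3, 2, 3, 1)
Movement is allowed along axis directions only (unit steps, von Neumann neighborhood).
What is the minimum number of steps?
9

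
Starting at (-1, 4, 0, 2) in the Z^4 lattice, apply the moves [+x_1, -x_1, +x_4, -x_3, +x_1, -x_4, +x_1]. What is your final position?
(1, 4, -1, 2)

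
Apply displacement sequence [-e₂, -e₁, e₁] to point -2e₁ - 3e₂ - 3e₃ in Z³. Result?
(-2, -4, -3)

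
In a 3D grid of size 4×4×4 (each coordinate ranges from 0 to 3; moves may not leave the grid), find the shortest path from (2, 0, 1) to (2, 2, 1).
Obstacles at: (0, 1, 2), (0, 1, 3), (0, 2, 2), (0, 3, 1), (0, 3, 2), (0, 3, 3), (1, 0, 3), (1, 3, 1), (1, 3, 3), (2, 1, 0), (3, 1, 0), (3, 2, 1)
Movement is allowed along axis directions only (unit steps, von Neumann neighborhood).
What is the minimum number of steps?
2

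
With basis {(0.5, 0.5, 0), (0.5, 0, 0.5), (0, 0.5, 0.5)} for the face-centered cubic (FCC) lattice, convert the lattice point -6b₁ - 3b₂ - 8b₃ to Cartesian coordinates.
(-4.5, -7, -5.5)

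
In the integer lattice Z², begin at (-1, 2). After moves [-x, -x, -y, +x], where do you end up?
(-2, 1)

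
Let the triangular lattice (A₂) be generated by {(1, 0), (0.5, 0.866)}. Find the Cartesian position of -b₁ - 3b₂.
(-2.5, -2.598)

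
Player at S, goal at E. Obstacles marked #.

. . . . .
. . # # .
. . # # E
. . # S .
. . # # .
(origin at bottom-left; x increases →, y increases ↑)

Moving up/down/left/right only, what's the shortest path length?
2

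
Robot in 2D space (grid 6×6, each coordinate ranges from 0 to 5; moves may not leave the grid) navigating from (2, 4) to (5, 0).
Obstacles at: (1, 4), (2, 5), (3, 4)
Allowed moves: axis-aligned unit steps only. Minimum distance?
7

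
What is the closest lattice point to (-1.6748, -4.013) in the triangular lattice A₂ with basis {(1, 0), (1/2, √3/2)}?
(-1.5, -4.33)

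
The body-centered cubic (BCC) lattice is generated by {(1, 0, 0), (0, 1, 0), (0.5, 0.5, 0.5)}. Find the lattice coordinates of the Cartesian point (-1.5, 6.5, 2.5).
-4b₁ + 4b₂ + 5b₃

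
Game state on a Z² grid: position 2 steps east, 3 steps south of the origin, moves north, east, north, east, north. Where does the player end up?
(4, 0)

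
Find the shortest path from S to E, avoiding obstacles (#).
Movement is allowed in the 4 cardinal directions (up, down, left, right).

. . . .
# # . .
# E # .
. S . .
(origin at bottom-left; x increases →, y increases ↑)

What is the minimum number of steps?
1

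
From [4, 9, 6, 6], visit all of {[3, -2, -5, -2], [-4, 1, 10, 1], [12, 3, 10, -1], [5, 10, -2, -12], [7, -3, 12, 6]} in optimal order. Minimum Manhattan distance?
116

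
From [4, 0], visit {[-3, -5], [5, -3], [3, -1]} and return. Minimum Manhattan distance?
26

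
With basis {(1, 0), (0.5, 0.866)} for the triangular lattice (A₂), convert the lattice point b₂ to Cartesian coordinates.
(0.5, 0.866)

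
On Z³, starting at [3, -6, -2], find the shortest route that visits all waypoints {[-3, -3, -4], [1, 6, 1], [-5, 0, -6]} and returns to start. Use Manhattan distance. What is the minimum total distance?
54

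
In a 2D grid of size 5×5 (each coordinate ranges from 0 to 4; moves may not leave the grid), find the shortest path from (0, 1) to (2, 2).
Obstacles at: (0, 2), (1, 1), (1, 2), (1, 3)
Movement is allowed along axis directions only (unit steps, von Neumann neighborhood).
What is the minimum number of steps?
5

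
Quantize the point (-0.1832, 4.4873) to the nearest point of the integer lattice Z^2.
(0, 4)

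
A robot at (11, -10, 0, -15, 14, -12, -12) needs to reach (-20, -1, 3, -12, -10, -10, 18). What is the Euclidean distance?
50.3984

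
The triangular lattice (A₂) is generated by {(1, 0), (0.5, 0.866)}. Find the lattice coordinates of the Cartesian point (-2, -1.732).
-b₁ - 2b₂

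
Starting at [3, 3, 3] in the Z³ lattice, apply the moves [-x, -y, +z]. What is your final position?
(2, 2, 4)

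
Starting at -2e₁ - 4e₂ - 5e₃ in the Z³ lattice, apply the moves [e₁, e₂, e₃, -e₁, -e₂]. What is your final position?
(-2, -4, -4)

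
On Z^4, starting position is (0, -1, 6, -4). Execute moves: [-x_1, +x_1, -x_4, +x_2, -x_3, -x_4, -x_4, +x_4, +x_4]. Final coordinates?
(0, 0, 5, -5)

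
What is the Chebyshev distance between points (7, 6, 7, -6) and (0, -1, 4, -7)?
7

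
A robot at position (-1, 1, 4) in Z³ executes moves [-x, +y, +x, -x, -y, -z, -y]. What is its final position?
(-2, 0, 3)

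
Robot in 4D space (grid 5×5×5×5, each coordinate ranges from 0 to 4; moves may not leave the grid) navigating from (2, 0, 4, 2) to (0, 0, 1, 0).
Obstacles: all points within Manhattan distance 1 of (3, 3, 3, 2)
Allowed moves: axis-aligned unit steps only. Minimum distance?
7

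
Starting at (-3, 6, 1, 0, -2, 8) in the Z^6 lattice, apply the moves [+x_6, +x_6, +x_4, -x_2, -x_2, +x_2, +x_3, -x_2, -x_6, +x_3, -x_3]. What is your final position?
(-3, 4, 2, 1, -2, 9)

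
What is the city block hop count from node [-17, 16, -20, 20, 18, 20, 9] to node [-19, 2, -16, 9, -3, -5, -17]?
103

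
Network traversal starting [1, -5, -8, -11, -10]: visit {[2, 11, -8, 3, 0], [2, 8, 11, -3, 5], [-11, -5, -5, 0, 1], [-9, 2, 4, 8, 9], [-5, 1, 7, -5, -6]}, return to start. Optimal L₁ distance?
212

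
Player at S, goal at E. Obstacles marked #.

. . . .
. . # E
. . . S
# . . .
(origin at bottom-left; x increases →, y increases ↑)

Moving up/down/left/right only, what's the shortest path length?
1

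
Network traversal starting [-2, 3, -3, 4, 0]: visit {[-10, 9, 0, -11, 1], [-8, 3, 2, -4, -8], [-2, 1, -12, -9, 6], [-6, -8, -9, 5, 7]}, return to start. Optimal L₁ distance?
148
(one optimal route: (-2, 3, -3, 4, 0) → (-8, 3, 2, -4, -8) → (-10, 9, 0, -11, 1) → (-2, 1, -12, -9, 6) → (-6, -8, -9, 5, 7) → (-2, 3, -3, 4, 0))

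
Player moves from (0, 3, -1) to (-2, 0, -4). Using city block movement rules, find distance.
8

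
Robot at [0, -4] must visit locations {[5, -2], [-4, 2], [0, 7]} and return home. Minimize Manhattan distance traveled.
40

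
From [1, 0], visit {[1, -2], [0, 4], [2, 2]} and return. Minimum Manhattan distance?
16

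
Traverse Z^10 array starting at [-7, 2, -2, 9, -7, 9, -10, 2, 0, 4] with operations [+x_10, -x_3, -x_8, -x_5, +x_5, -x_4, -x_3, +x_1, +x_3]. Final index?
(-6, 2, -3, 8, -7, 9, -10, 1, 0, 5)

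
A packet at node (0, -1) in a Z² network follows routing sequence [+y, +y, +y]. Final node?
(0, 2)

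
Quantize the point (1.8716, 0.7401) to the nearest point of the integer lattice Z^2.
(2, 1)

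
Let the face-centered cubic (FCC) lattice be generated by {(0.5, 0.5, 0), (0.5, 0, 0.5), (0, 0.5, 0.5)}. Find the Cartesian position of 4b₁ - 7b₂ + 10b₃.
(-1.5, 7, 1.5)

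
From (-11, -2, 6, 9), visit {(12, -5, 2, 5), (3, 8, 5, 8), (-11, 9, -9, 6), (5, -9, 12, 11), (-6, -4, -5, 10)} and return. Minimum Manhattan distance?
162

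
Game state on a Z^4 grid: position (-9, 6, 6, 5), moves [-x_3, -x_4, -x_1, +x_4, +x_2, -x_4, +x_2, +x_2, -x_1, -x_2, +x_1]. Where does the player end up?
(-10, 8, 5, 4)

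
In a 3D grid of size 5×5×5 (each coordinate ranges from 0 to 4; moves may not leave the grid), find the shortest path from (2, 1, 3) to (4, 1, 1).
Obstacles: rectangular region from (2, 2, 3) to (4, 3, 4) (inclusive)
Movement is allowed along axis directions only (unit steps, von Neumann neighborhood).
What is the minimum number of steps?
4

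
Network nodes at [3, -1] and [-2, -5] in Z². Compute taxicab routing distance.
9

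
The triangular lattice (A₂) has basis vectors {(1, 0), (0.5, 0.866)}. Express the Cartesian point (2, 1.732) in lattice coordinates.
b₁ + 2b₂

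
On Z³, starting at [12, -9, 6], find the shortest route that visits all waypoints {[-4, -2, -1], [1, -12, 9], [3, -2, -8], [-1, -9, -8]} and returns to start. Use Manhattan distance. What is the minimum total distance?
94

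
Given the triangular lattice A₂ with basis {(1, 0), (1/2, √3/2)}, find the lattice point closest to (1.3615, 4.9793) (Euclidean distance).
(1, 5.196)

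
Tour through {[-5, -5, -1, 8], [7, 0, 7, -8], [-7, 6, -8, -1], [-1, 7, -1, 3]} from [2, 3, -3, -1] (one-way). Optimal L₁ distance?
97
(one optimal route: (2, 3, -3, -1) → (-7, 6, -8, -1) → (-1, 7, -1, 3) → (-5, -5, -1, 8) → (7, 0, 7, -8))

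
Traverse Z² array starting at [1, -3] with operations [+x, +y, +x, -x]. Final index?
(2, -2)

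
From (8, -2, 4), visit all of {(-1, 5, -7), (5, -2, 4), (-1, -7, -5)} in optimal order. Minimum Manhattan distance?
37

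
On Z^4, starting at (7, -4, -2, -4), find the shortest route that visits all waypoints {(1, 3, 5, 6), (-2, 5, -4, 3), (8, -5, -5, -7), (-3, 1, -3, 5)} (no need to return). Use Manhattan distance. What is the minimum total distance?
62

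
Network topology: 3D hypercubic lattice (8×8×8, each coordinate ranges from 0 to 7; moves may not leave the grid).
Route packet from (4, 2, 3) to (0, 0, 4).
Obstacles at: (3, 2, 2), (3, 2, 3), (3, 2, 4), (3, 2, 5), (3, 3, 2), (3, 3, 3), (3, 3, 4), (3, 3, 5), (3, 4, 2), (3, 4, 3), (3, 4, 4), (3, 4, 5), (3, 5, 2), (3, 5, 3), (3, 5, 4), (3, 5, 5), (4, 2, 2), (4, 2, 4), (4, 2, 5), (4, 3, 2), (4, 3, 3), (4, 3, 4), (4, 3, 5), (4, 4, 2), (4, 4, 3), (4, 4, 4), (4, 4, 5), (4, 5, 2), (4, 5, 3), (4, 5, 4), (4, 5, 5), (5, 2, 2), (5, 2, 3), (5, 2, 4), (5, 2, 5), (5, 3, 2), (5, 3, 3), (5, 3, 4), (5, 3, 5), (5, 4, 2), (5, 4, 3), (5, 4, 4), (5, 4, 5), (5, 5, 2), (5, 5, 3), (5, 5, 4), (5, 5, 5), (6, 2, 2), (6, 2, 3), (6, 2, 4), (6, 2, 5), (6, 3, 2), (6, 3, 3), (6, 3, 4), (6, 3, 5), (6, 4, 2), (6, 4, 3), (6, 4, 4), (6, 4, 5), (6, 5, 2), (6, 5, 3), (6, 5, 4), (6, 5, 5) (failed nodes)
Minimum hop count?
7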